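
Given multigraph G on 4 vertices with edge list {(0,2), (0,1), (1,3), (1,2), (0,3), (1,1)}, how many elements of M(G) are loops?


In a graphic matroid, a loop is a self-loop edge (u,u) with rank 0.
Examining all 6 edges for self-loops...
Self-loops found: (1,1)
Number of loops = 1.

1


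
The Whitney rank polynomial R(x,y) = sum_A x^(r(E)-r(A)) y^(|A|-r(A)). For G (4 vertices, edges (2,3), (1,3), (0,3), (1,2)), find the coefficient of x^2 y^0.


R(x,y) = sum over A in 2^E of x^(r(E)-r(A)) * y^(|A|-r(A)).
G has 4 vertices, 4 edges. r(E) = 3.
Enumerate all 2^4 = 16 subsets.
Count subsets with r(E)-r(A)=2 and |A|-r(A)=0: 4.

4


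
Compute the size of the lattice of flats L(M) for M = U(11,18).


Flats of U(11,18): every subset of size < 11 is a flat, plus E itself.
Count = C(18,0) + C(18,1) + C(18,2) + C(18,3) + C(18,4) + C(18,5) + C(18,6) + C(18,7) + C(18,8) + C(18,9) + C(18,10) + 1
     = 1 + 18 + 153 + 816 + 3060 + 8568 + 18564 + 31824 + 43758 + 48620 + 43758 + 1
     = 199141.

199141


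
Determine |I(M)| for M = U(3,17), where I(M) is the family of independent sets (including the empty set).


Independent sets of U(3,17) are all subsets of size <= 3.
Count = C(17,0) + C(17,1) + C(17,2) + C(17,3)
     = 1 + 17 + 136 + 680
     = 834.

834


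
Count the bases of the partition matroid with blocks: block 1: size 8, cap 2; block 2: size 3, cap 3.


A basis picks exactly ci elements from block i.
Number of bases = product of C(|Si|, ci).
= C(8,2) * C(3,3)
= 28 * 1
= 28.

28


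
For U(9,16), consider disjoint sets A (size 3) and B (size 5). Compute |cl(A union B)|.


|A union B| = 3 + 5 = 8 (disjoint).
In U(9,16), cl(S) = S if |S| < 9, else cl(S) = E.
Since 8 < 9, cl(A union B) = A union B.
|cl(A union B)| = 8.

8


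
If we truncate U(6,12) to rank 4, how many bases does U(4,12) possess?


Truncating U(6,12) to rank 4 gives U(4,12).
Bases of U(4,12) are all 4-element subsets of 12 elements.
Number of bases = C(12,4) = (12 * 11 * 10 * 9) / (1 * 2 * 3 * 4) = 495.

495


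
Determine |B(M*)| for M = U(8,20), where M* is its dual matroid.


The dual of U(r,n) is U(n-r, n) = U(12,20).
Bases of U(12,20) are all (12)-element subsets.
|B(M*)| = (20 choose 12) = 125970.

125970


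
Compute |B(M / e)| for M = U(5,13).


Contracting e from U(5,13) gives U(4,12).
Bases of U(4,12) = (12 choose 4) = 495.

495


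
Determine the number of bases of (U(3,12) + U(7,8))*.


(M1+M2)* = M1* + M2*.
M1* = U(9,12), bases: C(12,9) = 220.
M2* = U(1,8), bases: C(8,1) = 8.
|B(M*)| = 220 * 8 = 1760.

1760


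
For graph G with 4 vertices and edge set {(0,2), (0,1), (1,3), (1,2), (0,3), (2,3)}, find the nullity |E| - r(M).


Cycle rank (nullity) = |E| - r(M) = |E| - (|V| - c).
|E| = 6, |V| = 4, c = 1.
Nullity = 6 - (4 - 1) = 6 - 3 = 3.

3


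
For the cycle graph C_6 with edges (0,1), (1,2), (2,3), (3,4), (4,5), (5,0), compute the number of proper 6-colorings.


P(C_6, k) = (k-1)^6 + (-1)^6*(k-1).
P(6) = (5)^6 + 5
= 15625 + 5 = 15630.

15630


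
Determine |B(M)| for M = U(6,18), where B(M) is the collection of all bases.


Bases of U(6,18) are all 6-element subsets of the 18-element ground set.
Number of bases = C(18,6).
C(18,6) = 18! / (6! * 12!) = 18564.

18564


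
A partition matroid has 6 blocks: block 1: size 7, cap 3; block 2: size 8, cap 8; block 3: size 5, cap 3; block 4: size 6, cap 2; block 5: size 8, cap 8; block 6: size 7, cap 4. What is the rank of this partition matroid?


Rank of a partition matroid = sum of min(|Si|, ci) for each block.
= min(7,3) + min(8,8) + min(5,3) + min(6,2) + min(8,8) + min(7,4)
= 3 + 8 + 3 + 2 + 8 + 4
= 28.

28


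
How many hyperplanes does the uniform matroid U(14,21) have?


Hyperplanes of U(14,21) are flats of rank 13.
In a uniform matroid, these are exactly the (13)-element subsets.
Count = C(21,13) = 203490.

203490


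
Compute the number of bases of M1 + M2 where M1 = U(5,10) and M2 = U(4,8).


Bases of a direct sum M1 + M2: |B| = |B(M1)| * |B(M2)|.
|B(U(5,10))| = C(10,5) = 252.
|B(U(4,8))| = C(8,4) = 70.
Total bases = 252 * 70 = 17640.

17640


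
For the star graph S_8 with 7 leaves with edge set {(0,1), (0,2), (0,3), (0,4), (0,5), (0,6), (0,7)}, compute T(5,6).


A star on 8 vertices is a tree with 7 edges.
T(x,y) = x^(7) for any tree.
T(5,6) = 5^7 = 78125.

78125


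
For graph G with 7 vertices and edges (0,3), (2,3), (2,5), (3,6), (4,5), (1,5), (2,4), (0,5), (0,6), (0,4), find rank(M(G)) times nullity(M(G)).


r(M) = |V| - c = 7 - 1 = 6.
nullity = |E| - r(M) = 10 - 6 = 4.
Product = 6 * 4 = 24.

24


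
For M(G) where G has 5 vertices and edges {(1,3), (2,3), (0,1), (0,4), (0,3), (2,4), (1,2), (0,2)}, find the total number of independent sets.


An independent set in a graphic matroid is an acyclic edge subset.
G has 5 vertices and 8 edges.
Enumerate all 2^8 = 256 subsets, checking for acyclicity.
Total independent sets = 128.

128


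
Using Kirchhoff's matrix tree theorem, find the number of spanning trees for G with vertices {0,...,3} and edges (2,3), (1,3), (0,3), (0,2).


By Kirchhoff's matrix tree theorem, the number of spanning trees equals
the determinant of any cofactor of the Laplacian matrix L.
G has 4 vertices and 4 edges.
Computing the (3 x 3) cofactor determinant gives 3.

3


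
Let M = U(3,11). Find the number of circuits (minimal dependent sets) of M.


In U(3,11), circuits are the (4)-element subsets.
Any set of 4 elements is dependent, and removing any one element gives
an independent set of size 3, so it is a minimal dependent set.
Number of circuits = (11 choose 4) = 330.

330


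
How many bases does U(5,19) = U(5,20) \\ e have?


Deleting e from U(5,20) gives U(5,19) since n > r.
Bases of U(5,19) = (19 choose 5) = 11628.

11628


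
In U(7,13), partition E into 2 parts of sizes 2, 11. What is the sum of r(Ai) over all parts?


r(Ai) = min(|Ai|, 7) for each part.
Sum = min(2,7) + min(11,7)
    = 2 + 7
    = 9.

9


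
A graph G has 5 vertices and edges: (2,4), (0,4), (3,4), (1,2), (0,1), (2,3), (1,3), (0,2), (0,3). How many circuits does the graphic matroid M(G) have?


A circuit in a graphic matroid = edge set of a simple cycle.
G has 5 vertices and 9 edges.
Enumerating all minimal edge subsets forming cycles...
Total circuits found: 22.

22


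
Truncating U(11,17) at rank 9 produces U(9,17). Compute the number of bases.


Truncating U(11,17) to rank 9 gives U(9,17).
Bases of U(9,17) are all 9-element subsets of 17 elements.
Number of bases = (17 choose 9) = 24310.

24310


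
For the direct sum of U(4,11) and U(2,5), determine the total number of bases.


Bases of a direct sum M1 + M2: |B| = |B(M1)| * |B(M2)|.
|B(U(4,11))| = C(11,4) = 330.
|B(U(2,5))| = C(5,2) = 10.
Total bases = 330 * 10 = 3300.

3300


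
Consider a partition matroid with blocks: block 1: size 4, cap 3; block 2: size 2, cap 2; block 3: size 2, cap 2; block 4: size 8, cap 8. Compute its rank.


Rank of a partition matroid = sum of min(|Si|, ci) for each block.
= min(4,3) + min(2,2) + min(2,2) + min(8,8)
= 3 + 2 + 2 + 8
= 15.

15


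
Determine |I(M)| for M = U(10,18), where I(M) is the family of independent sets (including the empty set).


Independent sets of U(10,18) are all subsets of size <= 10.
Count = (18 choose 0) + (18 choose 1) + (18 choose 2) + (18 choose 3) + (18 choose 4) + (18 choose 5) + (18 choose 6) + (18 choose 7) + (18 choose 8) + (18 choose 9) + (18 choose 10)
     = 1 + 18 + 153 + 816 + 3060 + 8568 + 18564 + 31824 + 43758 + 48620 + 43758
     = 199140.

199140


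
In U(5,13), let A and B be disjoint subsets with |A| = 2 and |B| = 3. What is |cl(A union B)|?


|A union B| = 2 + 3 = 5 (disjoint).
In U(5,13), cl(S) = S if |S| < 5, else cl(S) = E.
Since 5 >= 5, cl(A union B) = E.
|cl(A union B)| = 13.

13


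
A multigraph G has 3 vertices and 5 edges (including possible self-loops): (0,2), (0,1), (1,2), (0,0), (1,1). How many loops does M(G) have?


In a graphic matroid, a loop is a self-loop edge (u,u) with rank 0.
Examining all 5 edges for self-loops...
Self-loops found: (0,0), (1,1)
Number of loops = 2.

2


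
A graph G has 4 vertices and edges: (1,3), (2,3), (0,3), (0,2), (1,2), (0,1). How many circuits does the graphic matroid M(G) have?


A circuit in a graphic matroid = edge set of a simple cycle.
G has 4 vertices and 6 edges.
Enumerating all minimal edge subsets forming cycles...
Total circuits found: 7.

7


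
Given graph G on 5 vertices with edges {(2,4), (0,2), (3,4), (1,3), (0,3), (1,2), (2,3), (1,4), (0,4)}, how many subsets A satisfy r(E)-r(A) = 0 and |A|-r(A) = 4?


R(x,y) = sum over A in 2^E of x^(r(E)-r(A)) * y^(|A|-r(A)).
G has 5 vertices, 9 edges. r(E) = 4.
Enumerate all 2^9 = 512 subsets.
Count subsets with r(E)-r(A)=0 and |A|-r(A)=4: 9.

9


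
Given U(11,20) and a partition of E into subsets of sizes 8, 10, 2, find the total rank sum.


r(Ai) = min(|Ai|, 11) for each part.
Sum = min(8,11) + min(10,11) + min(2,11)
    = 8 + 10 + 2
    = 20.

20


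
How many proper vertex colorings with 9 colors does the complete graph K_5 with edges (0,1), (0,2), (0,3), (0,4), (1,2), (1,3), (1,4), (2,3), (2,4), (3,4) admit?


P(K_5, k) = k(k-1)(k-2)...(k-4).
P(9) = (9) * (8) * (7) * (6) * (5) = 15120.

15120


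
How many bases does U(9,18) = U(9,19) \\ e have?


Deleting e from U(9,19) gives U(9,18) since n > r.
Bases of U(9,18) = C(18,9) = 48620.

48620


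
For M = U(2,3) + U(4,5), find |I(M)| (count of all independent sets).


For a direct sum, |I(M1+M2)| = |I(M1)| * |I(M2)|.
|I(U(2,3))| = sum C(3,k) for k=0..2 = 7.
|I(U(4,5))| = sum C(5,k) for k=0..4 = 31.
Total = 7 * 31 = 217.

217


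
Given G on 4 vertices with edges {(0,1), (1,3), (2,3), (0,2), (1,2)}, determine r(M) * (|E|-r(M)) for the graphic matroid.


r(M) = |V| - c = 4 - 1 = 3.
nullity = |E| - r(M) = 5 - 3 = 2.
Product = 3 * 2 = 6.

6


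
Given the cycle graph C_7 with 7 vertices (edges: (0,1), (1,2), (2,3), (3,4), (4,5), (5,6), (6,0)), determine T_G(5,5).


T(C_7; x,y) = x + x^2 + ... + x^(6) + y.
T(5,5) = 5^1 + 5^2 + 5^3 + 5^4 + 5^5 + 5^6 + 5
= 5 + 25 + 125 + 625 + 3125 + 15625 + 5
= 19535.

19535


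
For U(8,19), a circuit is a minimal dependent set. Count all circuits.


In U(8,19), circuits are the (9)-element subsets.
Any set of 9 elements is dependent, and removing any one element gives
an independent set of size 8, so it is a minimal dependent set.
Number of circuits = (19 choose 9) = 92378.

92378


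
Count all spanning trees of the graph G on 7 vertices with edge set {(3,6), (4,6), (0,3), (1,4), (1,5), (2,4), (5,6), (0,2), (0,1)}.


By Kirchhoff's matrix tree theorem, the number of spanning trees equals
the determinant of any cofactor of the Laplacian matrix L.
G has 7 vertices and 9 edges.
Computing the (6 x 6) cofactor determinant gives 51.

51


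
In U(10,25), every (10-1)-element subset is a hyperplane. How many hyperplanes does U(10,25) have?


Hyperplanes of U(10,25) are flats of rank 9.
In a uniform matroid, these are exactly the (9)-element subsets.
Count = C(25,9) = 2042975.

2042975


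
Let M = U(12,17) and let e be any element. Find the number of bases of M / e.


Contracting e from U(12,17) gives U(11,16).
Bases of U(11,16) = (16 choose 11) = 4368.

4368


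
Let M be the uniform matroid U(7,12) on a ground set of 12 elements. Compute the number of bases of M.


Bases of U(7,12) are all 7-element subsets of the 12-element ground set.
Number of bases = C(12,7).
(12 choose 7) = 792.

792


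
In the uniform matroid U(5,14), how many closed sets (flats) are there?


Flats of U(5,14): every subset of size < 5 is a flat, plus E itself.
Count = (14 choose 0) + (14 choose 1) + (14 choose 2) + (14 choose 3) + (14 choose 4) + 1
     = 1 + 14 + 91 + 364 + 1001 + 1
     = 1472.

1472


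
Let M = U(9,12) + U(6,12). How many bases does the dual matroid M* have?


(M1+M2)* = M1* + M2*.
M1* = U(3,12), bases: C(12,3) = 220.
M2* = U(6,12), bases: C(12,6) = 924.
|B(M*)| = 220 * 924 = 203280.

203280


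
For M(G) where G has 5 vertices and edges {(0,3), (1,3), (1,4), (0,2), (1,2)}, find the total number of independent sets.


An independent set in a graphic matroid is an acyclic edge subset.
G has 5 vertices and 5 edges.
Enumerate all 2^5 = 32 subsets, checking for acyclicity.
Total independent sets = 30.

30


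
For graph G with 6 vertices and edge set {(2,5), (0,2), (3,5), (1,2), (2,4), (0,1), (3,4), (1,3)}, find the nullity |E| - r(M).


Cycle rank (nullity) = |E| - r(M) = |E| - (|V| - c).
|E| = 8, |V| = 6, c = 1.
Nullity = 8 - (6 - 1) = 8 - 5 = 3.

3


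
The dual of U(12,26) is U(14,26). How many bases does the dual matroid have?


The dual of U(r,n) is U(n-r, n) = U(14,26).
Bases of U(14,26) are all (14)-element subsets.
|B(M*)| = C(26,14) = 26! / (14! * 12!) = 9657700.

9657700


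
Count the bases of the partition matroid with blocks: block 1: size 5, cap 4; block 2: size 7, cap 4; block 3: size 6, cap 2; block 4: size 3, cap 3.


A basis picks exactly ci elements from block i.
Number of bases = product of C(|Si|, ci).
= C(5,4) * C(7,4) * C(6,2) * C(3,3)
= 5 * 35 * 15 * 1
= 2625.

2625


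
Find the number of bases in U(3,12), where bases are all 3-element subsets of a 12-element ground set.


Bases of U(3,12) are all 3-element subsets of the 12-element ground set.
Number of bases = C(12,3).
C(12,3) = (12 * 11 * 10) / (1 * 2 * 3) = 220.

220


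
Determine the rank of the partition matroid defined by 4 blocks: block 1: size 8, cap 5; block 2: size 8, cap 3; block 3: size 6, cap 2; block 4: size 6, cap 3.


Rank of a partition matroid = sum of min(|Si|, ci) for each block.
= min(8,5) + min(8,3) + min(6,2) + min(6,3)
= 5 + 3 + 2 + 3
= 13.

13


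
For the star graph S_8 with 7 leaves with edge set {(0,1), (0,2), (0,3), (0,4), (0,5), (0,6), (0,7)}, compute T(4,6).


A star on 8 vertices is a tree with 7 edges.
T(x,y) = x^(7) for any tree.
T(4,6) = 4^7 = 16384.

16384


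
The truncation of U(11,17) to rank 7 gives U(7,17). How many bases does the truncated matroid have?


Truncating U(11,17) to rank 7 gives U(7,17).
Bases of U(7,17) are all 7-element subsets of 17 elements.
Number of bases = C(17,7) = 17! / (7! * 10!) = 19448.

19448


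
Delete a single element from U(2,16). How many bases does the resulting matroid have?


Deleting e from U(2,16) gives U(2,15) since n > r.
Bases of U(2,15) = C(15,2) = (15 * 14) / (1 * 2) = 105.

105


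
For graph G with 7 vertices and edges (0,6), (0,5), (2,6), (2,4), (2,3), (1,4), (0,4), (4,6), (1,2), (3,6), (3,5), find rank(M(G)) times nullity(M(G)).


r(M) = |V| - c = 7 - 1 = 6.
nullity = |E| - r(M) = 11 - 6 = 5.
Product = 6 * 5 = 30.

30


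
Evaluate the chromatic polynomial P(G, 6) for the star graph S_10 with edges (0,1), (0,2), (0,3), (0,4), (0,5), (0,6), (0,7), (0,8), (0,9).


P(tree, k) = k * (k-1)^(9) for any tree on 10 vertices.
P(6) = 6 * 5^9 = 6 * 1953125 = 11718750.

11718750


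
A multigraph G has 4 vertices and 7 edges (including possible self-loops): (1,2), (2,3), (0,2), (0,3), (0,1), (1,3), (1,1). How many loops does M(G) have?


In a graphic matroid, a loop is a self-loop edge (u,u) with rank 0.
Examining all 7 edges for self-loops...
Self-loops found: (1,1)
Number of loops = 1.

1


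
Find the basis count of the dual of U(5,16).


The dual of U(r,n) is U(n-r, n) = U(11,16).
Bases of U(11,16) are all (11)-element subsets.
|B(M*)| = C(16,11) = 16! / (11! * 5!) = 4368.

4368


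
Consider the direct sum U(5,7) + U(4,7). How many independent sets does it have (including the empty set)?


For a direct sum, |I(M1+M2)| = |I(M1)| * |I(M2)|.
|I(U(5,7))| = sum C(7,k) for k=0..5 = 120.
|I(U(4,7))| = sum C(7,k) for k=0..4 = 99.
Total = 120 * 99 = 11880.

11880


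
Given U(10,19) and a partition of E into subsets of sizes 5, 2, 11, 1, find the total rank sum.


r(Ai) = min(|Ai|, 10) for each part.
Sum = min(5,10) + min(2,10) + min(11,10) + min(1,10)
    = 5 + 2 + 10 + 1
    = 18.

18


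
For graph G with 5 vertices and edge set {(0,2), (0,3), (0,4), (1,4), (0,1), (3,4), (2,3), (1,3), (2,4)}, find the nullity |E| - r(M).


Cycle rank (nullity) = |E| - r(M) = |E| - (|V| - c).
|E| = 9, |V| = 5, c = 1.
Nullity = 9 - (5 - 1) = 9 - 4 = 5.

5


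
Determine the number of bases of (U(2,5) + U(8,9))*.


(M1+M2)* = M1* + M2*.
M1* = U(3,5), bases: C(5,3) = 10.
M2* = U(1,9), bases: C(9,1) = 9.
|B(M*)| = 10 * 9 = 90.

90


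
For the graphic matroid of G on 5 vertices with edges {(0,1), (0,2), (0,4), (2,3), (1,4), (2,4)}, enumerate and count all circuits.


A circuit in a graphic matroid = edge set of a simple cycle.
G has 5 vertices and 6 edges.
Enumerating all minimal edge subsets forming cycles...
Total circuits found: 3.

3


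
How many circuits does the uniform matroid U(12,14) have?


In U(12,14), circuits are the (13)-element subsets.
Any set of 13 elements is dependent, and removing any one element gives
an independent set of size 12, so it is a minimal dependent set.
Number of circuits = C(14,13) = 14! / (13! * 1!) = 14.

14


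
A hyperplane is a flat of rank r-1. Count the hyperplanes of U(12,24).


Hyperplanes of U(12,24) are flats of rank 11.
In a uniform matroid, these are exactly the (11)-element subsets.
Count = C(24,11) = 24! / (11! * 13!) = 2496144.

2496144


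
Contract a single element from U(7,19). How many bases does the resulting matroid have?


Contracting e from U(7,19) gives U(6,18).
Bases of U(6,18) = (18 choose 6) = 18564.

18564


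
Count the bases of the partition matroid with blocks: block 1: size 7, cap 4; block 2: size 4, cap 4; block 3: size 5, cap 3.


A basis picks exactly ci elements from block i.
Number of bases = product of C(|Si|, ci).
= C(7,4) * C(4,4) * C(5,3)
= 35 * 1 * 10
= 350.

350


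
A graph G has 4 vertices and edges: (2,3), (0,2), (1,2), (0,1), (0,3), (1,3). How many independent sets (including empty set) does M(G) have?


An independent set in a graphic matroid is an acyclic edge subset.
G has 4 vertices and 6 edges.
Enumerate all 2^6 = 64 subsets, checking for acyclicity.
Total independent sets = 38.

38


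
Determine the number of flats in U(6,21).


Flats of U(6,21): every subset of size < 6 is a flat, plus E itself.
Count = C(21,0) + C(21,1) + C(21,2) + C(21,3) + C(21,4) + C(21,5) + 1
     = 1 + 21 + 210 + 1330 + 5985 + 20349 + 1
     = 27897.

27897


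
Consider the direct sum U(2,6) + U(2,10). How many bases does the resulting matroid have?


Bases of a direct sum M1 + M2: |B| = |B(M1)| * |B(M2)|.
|B(U(2,6))| = C(6,2) = 15.
|B(U(2,10))| = C(10,2) = 45.
Total bases = 15 * 45 = 675.

675


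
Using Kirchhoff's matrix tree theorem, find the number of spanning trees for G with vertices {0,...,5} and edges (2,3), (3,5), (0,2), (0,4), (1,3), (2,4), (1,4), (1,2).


By Kirchhoff's matrix tree theorem, the number of spanning trees equals
the determinant of any cofactor of the Laplacian matrix L.
G has 6 vertices and 8 edges.
Computing the (5 x 5) cofactor determinant gives 21.

21


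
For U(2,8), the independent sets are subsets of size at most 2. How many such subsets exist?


Independent sets of U(2,8) are all subsets of size <= 2.
Count = C(8,0) + C(8,1) + C(8,2)
     = 1 + 8 + 28
     = 37.

37


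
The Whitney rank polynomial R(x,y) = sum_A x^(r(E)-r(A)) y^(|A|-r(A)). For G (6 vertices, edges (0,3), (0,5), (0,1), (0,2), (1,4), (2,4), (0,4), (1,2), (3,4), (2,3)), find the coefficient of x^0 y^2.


R(x,y) = sum over A in 2^E of x^(r(E)-r(A)) * y^(|A|-r(A)).
G has 6 vertices, 10 edges. r(E) = 5.
Enumerate all 2^10 = 1024 subsets.
Count subsets with r(E)-r(A)=0 and |A|-r(A)=2: 82.

82


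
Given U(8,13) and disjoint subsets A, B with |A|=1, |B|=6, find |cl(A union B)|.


|A union B| = 1 + 6 = 7 (disjoint).
In U(8,13), cl(S) = S if |S| < 8, else cl(S) = E.
Since 7 < 8, cl(A union B) = A union B.
|cl(A union B)| = 7.

7


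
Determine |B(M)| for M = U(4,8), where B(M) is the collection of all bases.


Bases of U(4,8) are all 4-element subsets of the 8-element ground set.
Number of bases = C(8,4).
C(8,4) = (8 * 7 * 6 * 5) / (1 * 2 * 3 * 4) = 70.

70


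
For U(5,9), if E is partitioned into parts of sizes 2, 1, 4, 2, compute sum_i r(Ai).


r(Ai) = min(|Ai|, 5) for each part.
Sum = min(2,5) + min(1,5) + min(4,5) + min(2,5)
    = 2 + 1 + 4 + 2
    = 9.

9


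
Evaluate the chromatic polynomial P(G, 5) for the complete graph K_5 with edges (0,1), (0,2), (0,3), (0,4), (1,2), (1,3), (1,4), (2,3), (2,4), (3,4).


P(K_5, k) = k(k-1)(k-2)...(k-4).
P(5) = (5) * (4) * (3) * (2) * (1) = 120.

120


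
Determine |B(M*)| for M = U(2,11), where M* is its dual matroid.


The dual of U(r,n) is U(n-r, n) = U(9,11).
Bases of U(9,11) are all (9)-element subsets.
|B(M*)| = (11 choose 9) = 55.

55


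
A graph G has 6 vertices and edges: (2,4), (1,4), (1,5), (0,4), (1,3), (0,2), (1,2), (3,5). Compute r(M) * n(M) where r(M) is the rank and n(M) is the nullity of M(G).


r(M) = |V| - c = 6 - 1 = 5.
nullity = |E| - r(M) = 8 - 5 = 3.
Product = 5 * 3 = 15.

15


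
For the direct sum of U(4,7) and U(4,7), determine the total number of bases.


Bases of a direct sum M1 + M2: |B| = |B(M1)| * |B(M2)|.
|B(U(4,7))| = C(7,4) = 35.
|B(U(4,7))| = C(7,4) = 35.
Total bases = 35 * 35 = 1225.

1225


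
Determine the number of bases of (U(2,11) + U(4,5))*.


(M1+M2)* = M1* + M2*.
M1* = U(9,11), bases: C(11,9) = 55.
M2* = U(1,5), bases: C(5,1) = 5.
|B(M*)| = 55 * 5 = 275.

275


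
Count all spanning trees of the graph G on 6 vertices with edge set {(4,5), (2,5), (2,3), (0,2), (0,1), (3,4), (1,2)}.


By Kirchhoff's matrix tree theorem, the number of spanning trees equals
the determinant of any cofactor of the Laplacian matrix L.
G has 6 vertices and 7 edges.
Computing the (5 x 5) cofactor determinant gives 12.

12


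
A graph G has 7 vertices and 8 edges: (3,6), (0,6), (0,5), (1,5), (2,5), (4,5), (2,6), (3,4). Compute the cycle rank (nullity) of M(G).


Cycle rank (nullity) = |E| - r(M) = |E| - (|V| - c).
|E| = 8, |V| = 7, c = 1.
Nullity = 8 - (7 - 1) = 8 - 6 = 2.

2


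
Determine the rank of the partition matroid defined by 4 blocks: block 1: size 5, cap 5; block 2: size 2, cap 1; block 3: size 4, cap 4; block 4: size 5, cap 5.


Rank of a partition matroid = sum of min(|Si|, ci) for each block.
= min(5,5) + min(2,1) + min(4,4) + min(5,5)
= 5 + 1 + 4 + 5
= 15.

15


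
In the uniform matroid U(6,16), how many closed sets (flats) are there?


Flats of U(6,16): every subset of size < 6 is a flat, plus E itself.
Count = (16 choose 0) + (16 choose 1) + (16 choose 2) + (16 choose 3) + (16 choose 4) + (16 choose 5) + 1
     = 1 + 16 + 120 + 560 + 1820 + 4368 + 1
     = 6886.

6886


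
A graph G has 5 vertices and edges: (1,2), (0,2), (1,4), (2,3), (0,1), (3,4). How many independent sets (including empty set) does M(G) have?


An independent set in a graphic matroid is an acyclic edge subset.
G has 5 vertices and 6 edges.
Enumerate all 2^6 = 64 subsets, checking for acyclicity.
Total independent sets = 52.

52


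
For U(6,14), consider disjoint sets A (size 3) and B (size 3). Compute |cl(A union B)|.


|A union B| = 3 + 3 = 6 (disjoint).
In U(6,14), cl(S) = S if |S| < 6, else cl(S) = E.
Since 6 >= 6, cl(A union B) = E.
|cl(A union B)| = 14.

14


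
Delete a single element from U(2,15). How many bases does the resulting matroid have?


Deleting e from U(2,15) gives U(2,14) since n > r.
Bases of U(2,14) = (14 choose 2) = 91.

91


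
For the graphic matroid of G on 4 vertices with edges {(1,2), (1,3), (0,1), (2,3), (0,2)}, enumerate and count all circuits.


A circuit in a graphic matroid = edge set of a simple cycle.
G has 4 vertices and 5 edges.
Enumerating all minimal edge subsets forming cycles...
Total circuits found: 3.

3


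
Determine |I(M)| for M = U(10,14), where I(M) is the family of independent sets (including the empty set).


Independent sets of U(10,14) are all subsets of size <= 10.
Count = C(14,0) + C(14,1) + C(14,2) + C(14,3) + C(14,4) + C(14,5) + C(14,6) + C(14,7) + C(14,8) + C(14,9) + C(14,10)
     = 1 + 14 + 91 + 364 + 1001 + 2002 + 3003 + 3432 + 3003 + 2002 + 1001
     = 15914.

15914


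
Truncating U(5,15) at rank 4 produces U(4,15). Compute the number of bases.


Truncating U(5,15) to rank 4 gives U(4,15).
Bases of U(4,15) are all 4-element subsets of 15 elements.
Number of bases = (15 choose 4) = 1365.

1365


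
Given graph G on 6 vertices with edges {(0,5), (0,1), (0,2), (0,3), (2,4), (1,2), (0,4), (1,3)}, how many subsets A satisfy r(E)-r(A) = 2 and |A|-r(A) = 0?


R(x,y) = sum over A in 2^E of x^(r(E)-r(A)) * y^(|A|-r(A)).
G has 6 vertices, 8 edges. r(E) = 5.
Enumerate all 2^8 = 256 subsets.
Count subsets with r(E)-r(A)=2 and |A|-r(A)=0: 53.

53


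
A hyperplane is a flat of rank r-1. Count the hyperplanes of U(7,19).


Hyperplanes of U(7,19) are flats of rank 6.
In a uniform matroid, these are exactly the (6)-element subsets.
Count = (19 choose 6) = 27132.

27132


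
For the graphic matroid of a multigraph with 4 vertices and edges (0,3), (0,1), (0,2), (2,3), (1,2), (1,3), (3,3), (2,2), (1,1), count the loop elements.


In a graphic matroid, a loop is a self-loop edge (u,u) with rank 0.
Examining all 9 edges for self-loops...
Self-loops found: (3,3), (2,2), (1,1)
Number of loops = 3.

3


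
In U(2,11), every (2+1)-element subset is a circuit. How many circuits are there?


In U(2,11), circuits are the (3)-element subsets.
Any set of 3 elements is dependent, and removing any one element gives
an independent set of size 2, so it is a minimal dependent set.
Number of circuits = (11 choose 3) = 165.

165


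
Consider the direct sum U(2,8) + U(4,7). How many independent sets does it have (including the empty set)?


For a direct sum, |I(M1+M2)| = |I(M1)| * |I(M2)|.
|I(U(2,8))| = sum C(8,k) for k=0..2 = 37.
|I(U(4,7))| = sum C(7,k) for k=0..4 = 99.
Total = 37 * 99 = 3663.

3663


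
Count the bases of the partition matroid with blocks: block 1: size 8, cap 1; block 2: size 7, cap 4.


A basis picks exactly ci elements from block i.
Number of bases = product of C(|Si|, ci).
= C(8,1) * C(7,4)
= 8 * 35
= 280.

280


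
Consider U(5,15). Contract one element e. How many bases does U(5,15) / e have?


Contracting e from U(5,15) gives U(4,14).
Bases of U(4,14) = C(14,4) = (14 * 13 * 12 * 11) / (1 * 2 * 3 * 4) = 1001.

1001


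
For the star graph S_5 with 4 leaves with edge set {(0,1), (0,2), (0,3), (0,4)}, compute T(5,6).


A star on 5 vertices is a tree with 4 edges.
T(x,y) = x^(4) for any tree.
T(5,6) = 5^4 = 625.

625


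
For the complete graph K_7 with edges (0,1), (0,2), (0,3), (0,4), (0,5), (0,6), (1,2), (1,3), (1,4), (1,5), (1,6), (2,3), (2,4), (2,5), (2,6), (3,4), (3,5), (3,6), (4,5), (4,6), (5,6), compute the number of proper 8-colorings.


P(K_7, k) = k(k-1)(k-2)...(k-6).
P(8) = (8) * (7) * (6) * (5) * (4) * (3) * (2) = 40320.

40320


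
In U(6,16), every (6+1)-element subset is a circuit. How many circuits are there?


In U(6,16), circuits are the (7)-element subsets.
Any set of 7 elements is dependent, and removing any one element gives
an independent set of size 6, so it is a minimal dependent set.
Number of circuits = C(16,7) = 16! / (7! * 9!) = 11440.

11440


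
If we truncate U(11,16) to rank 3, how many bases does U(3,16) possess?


Truncating U(11,16) to rank 3 gives U(3,16).
Bases of U(3,16) are all 3-element subsets of 16 elements.
Number of bases = C(16,3) = (16 * 15 * 14) / (1 * 2 * 3) = 560.

560


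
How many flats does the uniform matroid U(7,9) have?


Flats of U(7,9): every subset of size < 7 is a flat, plus E itself.
Count = C(9,0) + C(9,1) + C(9,2) + C(9,3) + C(9,4) + C(9,5) + C(9,6) + 1
     = 1 + 9 + 36 + 84 + 126 + 126 + 84 + 1
     = 467.

467


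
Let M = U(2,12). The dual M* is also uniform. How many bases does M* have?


The dual of U(r,n) is U(n-r, n) = U(10,12).
Bases of U(10,12) are all (10)-element subsets.
|B(M*)| = C(12,10) = 66.

66


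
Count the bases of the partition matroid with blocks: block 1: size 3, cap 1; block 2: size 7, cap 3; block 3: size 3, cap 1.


A basis picks exactly ci elements from block i.
Number of bases = product of C(|Si|, ci).
= C(3,1) * C(7,3) * C(3,1)
= 3 * 35 * 3
= 315.

315


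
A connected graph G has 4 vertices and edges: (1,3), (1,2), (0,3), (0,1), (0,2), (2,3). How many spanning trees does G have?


By Kirchhoff's matrix tree theorem, the number of spanning trees equals
the determinant of any cofactor of the Laplacian matrix L.
G has 4 vertices and 6 edges.
Computing the (3 x 3) cofactor determinant gives 16.

16


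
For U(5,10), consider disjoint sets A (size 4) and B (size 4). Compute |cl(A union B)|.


|A union B| = 4 + 4 = 8 (disjoint).
In U(5,10), cl(S) = S if |S| < 5, else cl(S) = E.
Since 8 >= 5, cl(A union B) = E.
|cl(A union B)| = 10.

10


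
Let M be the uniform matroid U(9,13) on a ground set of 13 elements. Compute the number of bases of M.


Bases of U(9,13) are all 9-element subsets of the 13-element ground set.
Number of bases = C(13,9).
C(13,9) = 13! / (9! * 4!) = 715.

715


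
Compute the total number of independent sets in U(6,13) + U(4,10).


For a direct sum, |I(M1+M2)| = |I(M1)| * |I(M2)|.
|I(U(6,13))| = sum C(13,k) for k=0..6 = 4096.
|I(U(4,10))| = sum C(10,k) for k=0..4 = 386.
Total = 4096 * 386 = 1581056.

1581056


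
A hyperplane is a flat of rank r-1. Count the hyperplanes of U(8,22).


Hyperplanes of U(8,22) are flats of rank 7.
In a uniform matroid, these are exactly the (7)-element subsets.
Count = C(22,7) = 22! / (7! * 15!) = 170544.

170544


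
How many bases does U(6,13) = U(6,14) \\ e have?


Deleting e from U(6,14) gives U(6,13) since n > r.
Bases of U(6,13) = (13 choose 6) = 1716.

1716


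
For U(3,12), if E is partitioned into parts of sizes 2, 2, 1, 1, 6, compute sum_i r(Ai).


r(Ai) = min(|Ai|, 3) for each part.
Sum = min(2,3) + min(2,3) + min(1,3) + min(1,3) + min(6,3)
    = 2 + 2 + 1 + 1 + 3
    = 9.

9


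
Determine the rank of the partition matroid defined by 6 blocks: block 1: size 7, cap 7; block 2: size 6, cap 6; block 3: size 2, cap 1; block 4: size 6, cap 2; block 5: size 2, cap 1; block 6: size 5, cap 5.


Rank of a partition matroid = sum of min(|Si|, ci) for each block.
= min(7,7) + min(6,6) + min(2,1) + min(6,2) + min(2,1) + min(5,5)
= 7 + 6 + 1 + 2 + 1 + 5
= 22.

22


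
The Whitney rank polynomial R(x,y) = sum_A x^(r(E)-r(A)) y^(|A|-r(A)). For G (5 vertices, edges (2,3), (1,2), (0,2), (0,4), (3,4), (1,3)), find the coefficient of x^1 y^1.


R(x,y) = sum over A in 2^E of x^(r(E)-r(A)) * y^(|A|-r(A)).
G has 5 vertices, 6 edges. r(E) = 4.
Enumerate all 2^6 = 64 subsets.
Count subsets with r(E)-r(A)=1 and |A|-r(A)=1: 4.

4


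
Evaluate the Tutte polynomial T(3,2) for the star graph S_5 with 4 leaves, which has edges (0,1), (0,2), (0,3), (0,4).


A star on 5 vertices is a tree with 4 edges.
T(x,y) = x^(4) for any tree.
T(3,2) = 3^4 = 81.

81


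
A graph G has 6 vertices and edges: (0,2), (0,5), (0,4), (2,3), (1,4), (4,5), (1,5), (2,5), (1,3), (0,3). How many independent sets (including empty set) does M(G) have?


An independent set in a graphic matroid is an acyclic edge subset.
G has 6 vertices and 10 edges.
Enumerate all 2^10 = 1024 subsets, checking for acyclicity.
Total independent sets = 478.

478


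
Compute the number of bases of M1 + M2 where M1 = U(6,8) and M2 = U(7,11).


Bases of a direct sum M1 + M2: |B| = |B(M1)| * |B(M2)|.
|B(U(6,8))| = C(8,6) = 28.
|B(U(7,11))| = C(11,7) = 330.
Total bases = 28 * 330 = 9240.

9240


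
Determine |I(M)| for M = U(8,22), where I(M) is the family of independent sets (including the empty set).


Independent sets of U(8,22) are all subsets of size <= 8.
Count = (22 choose 0) + (22 choose 1) + (22 choose 2) + (22 choose 3) + (22 choose 4) + (22 choose 5) + (22 choose 6) + (22 choose 7) + (22 choose 8)
     = 1 + 22 + 231 + 1540 + 7315 + 26334 + 74613 + 170544 + 319770
     = 600370.

600370


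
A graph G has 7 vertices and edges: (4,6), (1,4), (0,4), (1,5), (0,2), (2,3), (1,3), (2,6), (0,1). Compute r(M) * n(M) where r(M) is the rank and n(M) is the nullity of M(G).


r(M) = |V| - c = 7 - 1 = 6.
nullity = |E| - r(M) = 9 - 6 = 3.
Product = 6 * 3 = 18.

18


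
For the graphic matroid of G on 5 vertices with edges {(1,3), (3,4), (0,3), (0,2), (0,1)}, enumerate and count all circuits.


A circuit in a graphic matroid = edge set of a simple cycle.
G has 5 vertices and 5 edges.
Enumerating all minimal edge subsets forming cycles...
Total circuits found: 1.

1


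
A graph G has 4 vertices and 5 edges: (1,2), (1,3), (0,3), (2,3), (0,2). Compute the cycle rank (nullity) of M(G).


Cycle rank (nullity) = |E| - r(M) = |E| - (|V| - c).
|E| = 5, |V| = 4, c = 1.
Nullity = 5 - (4 - 1) = 5 - 3 = 2.

2


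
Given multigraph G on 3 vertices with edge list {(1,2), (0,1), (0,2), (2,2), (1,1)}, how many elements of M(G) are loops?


In a graphic matroid, a loop is a self-loop edge (u,u) with rank 0.
Examining all 5 edges for self-loops...
Self-loops found: (2,2), (1,1)
Number of loops = 2.

2


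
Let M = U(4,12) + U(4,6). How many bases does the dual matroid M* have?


(M1+M2)* = M1* + M2*.
M1* = U(8,12), bases: C(12,8) = 495.
M2* = U(2,6), bases: C(6,2) = 15.
|B(M*)| = 495 * 15 = 7425.

7425


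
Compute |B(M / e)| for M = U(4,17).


Contracting e from U(4,17) gives U(3,16).
Bases of U(3,16) = C(16,3) = 16! / (3! * 13!) = 560.

560


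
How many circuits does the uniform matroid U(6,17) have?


In U(6,17), circuits are the (7)-element subsets.
Any set of 7 elements is dependent, and removing any one element gives
an independent set of size 6, so it is a minimal dependent set.
Number of circuits = (17 choose 7) = 19448.

19448


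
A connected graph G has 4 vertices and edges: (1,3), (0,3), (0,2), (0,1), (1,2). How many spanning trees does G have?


By Kirchhoff's matrix tree theorem, the number of spanning trees equals
the determinant of any cofactor of the Laplacian matrix L.
G has 4 vertices and 5 edges.
Computing the (3 x 3) cofactor determinant gives 8.

8


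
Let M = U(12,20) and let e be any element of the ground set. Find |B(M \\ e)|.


Deleting e from U(12,20) gives U(12,19) since n > r.
Bases of U(12,19) = C(19,12) = 19! / (12! * 7!) = 50388.

50388


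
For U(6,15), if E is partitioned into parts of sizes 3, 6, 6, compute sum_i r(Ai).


r(Ai) = min(|Ai|, 6) for each part.
Sum = min(3,6) + min(6,6) + min(6,6)
    = 3 + 6 + 6
    = 15.

15


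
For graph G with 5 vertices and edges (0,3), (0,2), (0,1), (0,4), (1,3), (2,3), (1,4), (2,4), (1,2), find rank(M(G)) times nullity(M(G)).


r(M) = |V| - c = 5 - 1 = 4.
nullity = |E| - r(M) = 9 - 4 = 5.
Product = 4 * 5 = 20.

20


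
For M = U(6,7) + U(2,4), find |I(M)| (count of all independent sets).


For a direct sum, |I(M1+M2)| = |I(M1)| * |I(M2)|.
|I(U(6,7))| = sum C(7,k) for k=0..6 = 127.
|I(U(2,4))| = sum C(4,k) for k=0..2 = 11.
Total = 127 * 11 = 1397.

1397


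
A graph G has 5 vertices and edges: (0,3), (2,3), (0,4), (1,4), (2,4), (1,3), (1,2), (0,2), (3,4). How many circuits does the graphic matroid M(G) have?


A circuit in a graphic matroid = edge set of a simple cycle.
G has 5 vertices and 9 edges.
Enumerating all minimal edge subsets forming cycles...
Total circuits found: 22.

22


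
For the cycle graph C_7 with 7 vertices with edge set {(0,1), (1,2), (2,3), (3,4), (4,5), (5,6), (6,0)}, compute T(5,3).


T(C_7; x,y) = x + x^2 + ... + x^(6) + y.
T(5,3) = 5^1 + 5^2 + 5^3 + 5^4 + 5^5 + 5^6 + 3
= 5 + 25 + 125 + 625 + 3125 + 15625 + 3
= 19533.

19533


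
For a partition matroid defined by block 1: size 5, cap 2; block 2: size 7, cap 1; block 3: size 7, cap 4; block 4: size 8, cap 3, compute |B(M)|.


A basis picks exactly ci elements from block i.
Number of bases = product of C(|Si|, ci).
= C(5,2) * C(7,1) * C(7,4) * C(8,3)
= 10 * 7 * 35 * 56
= 137200.

137200


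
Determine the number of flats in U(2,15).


Flats of U(2,15): every subset of size < 2 is a flat, plus E itself.
Count = (15 choose 0) + (15 choose 1) + 1
     = 1 + 15 + 1
     = 17.

17


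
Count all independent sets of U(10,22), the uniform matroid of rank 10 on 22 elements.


Independent sets of U(10,22) are all subsets of size <= 10.
Count = C(22,0) + C(22,1) + C(22,2) + C(22,3) + C(22,4) + C(22,5) + C(22,6) + C(22,7) + C(22,8) + C(22,9) + C(22,10)
     = 1 + 22 + 231 + 1540 + 7315 + 26334 + 74613 + 170544 + 319770 + 497420 + 646646
     = 1744436.

1744436


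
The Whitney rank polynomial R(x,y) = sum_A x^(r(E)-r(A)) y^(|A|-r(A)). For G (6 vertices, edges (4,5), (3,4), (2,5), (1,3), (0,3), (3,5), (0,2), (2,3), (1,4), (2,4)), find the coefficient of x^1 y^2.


R(x,y) = sum over A in 2^E of x^(r(E)-r(A)) * y^(|A|-r(A)).
G has 6 vertices, 10 edges. r(E) = 5.
Enumerate all 2^10 = 1024 subsets.
Count subsets with r(E)-r(A)=1 and |A|-r(A)=2: 65.

65


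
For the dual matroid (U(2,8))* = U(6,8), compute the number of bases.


The dual of U(r,n) is U(n-r, n) = U(6,8).
Bases of U(6,8) are all (6)-element subsets.
|B(M*)| = (8 choose 6) = 28.

28


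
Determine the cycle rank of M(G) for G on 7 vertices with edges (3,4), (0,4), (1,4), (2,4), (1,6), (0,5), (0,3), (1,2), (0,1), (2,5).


Cycle rank (nullity) = |E| - r(M) = |E| - (|V| - c).
|E| = 10, |V| = 7, c = 1.
Nullity = 10 - (7 - 1) = 10 - 6 = 4.

4


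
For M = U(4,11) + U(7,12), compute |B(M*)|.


(M1+M2)* = M1* + M2*.
M1* = U(7,11), bases: C(11,7) = 330.
M2* = U(5,12), bases: C(12,5) = 792.
|B(M*)| = 330 * 792 = 261360.

261360


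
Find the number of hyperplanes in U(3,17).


Hyperplanes of U(3,17) are flats of rank 2.
In a uniform matroid, these are exactly the (2)-element subsets.
Count = C(17,2) = (17 * 16) / (1 * 2) = 136.

136


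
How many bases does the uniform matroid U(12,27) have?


Bases of U(12,27) are all 12-element subsets of the 27-element ground set.
Number of bases = C(27,12).
C(27,12) = 27! / (12! * 15!) = 17383860.

17383860


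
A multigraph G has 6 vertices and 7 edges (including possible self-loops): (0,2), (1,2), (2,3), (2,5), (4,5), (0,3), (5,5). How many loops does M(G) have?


In a graphic matroid, a loop is a self-loop edge (u,u) with rank 0.
Examining all 7 edges for self-loops...
Self-loops found: (5,5)
Number of loops = 1.

1


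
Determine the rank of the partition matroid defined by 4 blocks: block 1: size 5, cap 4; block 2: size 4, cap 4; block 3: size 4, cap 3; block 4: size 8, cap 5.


Rank of a partition matroid = sum of min(|Si|, ci) for each block.
= min(5,4) + min(4,4) + min(4,3) + min(8,5)
= 4 + 4 + 3 + 5
= 16.

16


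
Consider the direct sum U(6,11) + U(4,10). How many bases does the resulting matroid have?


Bases of a direct sum M1 + M2: |B| = |B(M1)| * |B(M2)|.
|B(U(6,11))| = C(11,6) = 462.
|B(U(4,10))| = C(10,4) = 210.
Total bases = 462 * 210 = 97020.

97020


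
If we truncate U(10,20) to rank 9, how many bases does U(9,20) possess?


Truncating U(10,20) to rank 9 gives U(9,20).
Bases of U(9,20) are all 9-element subsets of 20 elements.
Number of bases = C(20,9) = 20! / (9! * 11!) = 167960.

167960


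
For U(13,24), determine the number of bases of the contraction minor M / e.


Contracting e from U(13,24) gives U(12,23).
Bases of U(12,23) = C(23,12) = 23! / (12! * 11!) = 1352078.

1352078


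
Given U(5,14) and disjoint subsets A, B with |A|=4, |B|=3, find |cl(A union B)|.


|A union B| = 4 + 3 = 7 (disjoint).
In U(5,14), cl(S) = S if |S| < 5, else cl(S) = E.
Since 7 >= 5, cl(A union B) = E.
|cl(A union B)| = 14.

14
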